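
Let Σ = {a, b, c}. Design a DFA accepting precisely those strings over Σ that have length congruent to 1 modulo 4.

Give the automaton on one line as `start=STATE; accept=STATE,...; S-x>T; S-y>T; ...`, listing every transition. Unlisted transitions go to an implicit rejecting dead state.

start=S0; accept=S1; S0-a>S1; S0-b>S1; S0-c>S1; S1-a>S2; S1-b>S2; S1-c>S2; S2-a>S3; S2-b>S3; S2-c>S3; S3-a>S0; S3-b>S0; S3-c>S0

Count input length modulo 4: every symbol advances one step around the cycle S0 → S1 → S2 → S3 → S0. Accept at S1.
4 states suffice.
        a   b   c  
>  S0   S1  S1  S1 
 * S1   S2  S2  S2 
   S2   S3  S3  S3 
   S3   S0  S0  S0 
(> = start, * = accepting)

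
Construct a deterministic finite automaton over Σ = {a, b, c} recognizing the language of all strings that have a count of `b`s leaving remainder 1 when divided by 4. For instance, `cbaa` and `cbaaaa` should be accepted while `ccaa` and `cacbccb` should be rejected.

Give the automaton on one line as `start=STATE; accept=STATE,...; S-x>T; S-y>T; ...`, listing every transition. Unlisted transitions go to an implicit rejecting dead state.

The only thing that matters is how many `b`s have appeared, reduced mod 4. Use one state per residue: q0 for 0, …, q3 for 3. Reading `b` moves to the next residue; anything else stays put. q1 is accepting.
With 4 states:
        a   b   c  
>  q0   q0  q1  q0 
 * q1   q1  q2  q1 
   q2   q2  q3  q2 
   q3   q3  q0  q3 
(> = start, * = accepting)

start=q0; accept=q1; q0-a>q0; q0-b>q1; q0-c>q0; q1-a>q1; q1-b>q2; q1-c>q1; q2-a>q2; q2-b>q3; q2-c>q2; q3-a>q3; q3-b>q0; q3-c>q3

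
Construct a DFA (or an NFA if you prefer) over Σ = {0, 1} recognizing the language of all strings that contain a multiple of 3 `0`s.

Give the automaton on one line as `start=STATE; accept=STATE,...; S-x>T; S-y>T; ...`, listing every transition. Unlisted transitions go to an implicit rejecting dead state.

Keep the running count of `0`s modulo 3: each `0` advances along the cycle s0 → s1 → s2 → s0 while other symbols loop. Accept at s0.
A 3-state machine:
        0   1  
>* s0   s1  s0 
   s1   s2  s1 
   s2   s0  s2 
(> = start, * = accepting)

start=s0; accept=s0; s0-0>s1; s0-1>s0; s1-0>s2; s1-1>s1; s2-0>s0; s2-1>s2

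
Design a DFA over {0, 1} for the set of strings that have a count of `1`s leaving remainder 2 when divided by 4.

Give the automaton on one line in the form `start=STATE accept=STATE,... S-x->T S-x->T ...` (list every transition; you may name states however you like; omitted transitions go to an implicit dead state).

start=s0 accept=s2 s0-0->s0 s0-1->s1 s1-0->s1 s1-1->s2 s2-0->s2 s2-1->s3 s3-0->s3 s3-1->s0

The only thing that matters is how many `1`s have appeared, reduced mod 4. Use one state per residue: s0 for 0, …, s3 for 3. Reading `1` moves to the next residue; anything else stays put. s2 is accepting.
        0   1  
>  s0   s0  s1 
   s1   s1  s2 
 * s2   s2  s3 
   s3   s3  s0 
(> = start, * = accepting)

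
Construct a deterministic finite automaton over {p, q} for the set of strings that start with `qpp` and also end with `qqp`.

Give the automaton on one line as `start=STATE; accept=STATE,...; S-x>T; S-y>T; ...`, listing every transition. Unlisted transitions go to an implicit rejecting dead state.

start=S0; accept=S10; S0-p>S1; S0-q>S2; S1-p>S1; S1-q>S3; S2-p>S4; S2-q>S5; S3-p>S1; S3-q>S5; S4-p>S6; S4-q>S3; S5-p>S7; S5-q>S5; S6-p>S6; S6-q>S8; S7-p>S1; S7-q>S3; S8-p>S6; S8-q>S9; S9-p>S10; S9-q>S9; S10-p>S6; S10-q>S8

Build one automaton per condition and run them in lockstep. One (5 states) tracks whether the input so far still matches the prefix `qpp`; the other (4 states) tracks how much of the suffix `qqp` has currently been matched. Each combined state is a pair, one component from each; accept when both components accept.
11 states suffice.
          p    q  
>  S0     S1   S2 
   S1     S1   S3 
   S2     S4   S5 
   S3     S1   S5 
   S4     S6   S3 
   S5     S7   S5 
   S6     S6   S8 
   S7     S1   S3 
   S8     S6   S9 
   S9    S10   S9 
 * S10    S6   S8 
(> = start, * = accepting)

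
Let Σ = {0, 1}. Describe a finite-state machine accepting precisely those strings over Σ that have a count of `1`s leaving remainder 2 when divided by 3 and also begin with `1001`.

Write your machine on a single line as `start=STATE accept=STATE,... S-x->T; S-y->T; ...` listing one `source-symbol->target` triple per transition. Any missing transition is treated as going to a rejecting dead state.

Build one automaton per condition and run them in lockstep. The first has 3 states tracking the count of `1`s modulo 3; the second has 6 states tracking whether the input so far still matches the prefix `1001`. A product state is a pair (one from each), accepting exactly when both do. Equivalent product states are then merged.
With 8 states:
        0   1  
>  q0   q1  q2 
   q1   q1  q1 
   q2   q3  q1 
   q3   q4  q1 
   q4   q1  q5 
 * q5   q5  q6 
   q6   q6  q7 
   q7   q7  q5 
(> = start, * = accepting)

start=q0; accept=q5; q0-0->q1; q0-1->q2; q1-0->q1; q1-1->q1; q2-0->q3; q2-1->q1; q3-0->q4; q3-1->q1; q4-0->q1; q4-1->q5; q5-0->q5; q5-1->q6; q6-0->q6; q6-1->q7; q7-0->q7; q7-1->q5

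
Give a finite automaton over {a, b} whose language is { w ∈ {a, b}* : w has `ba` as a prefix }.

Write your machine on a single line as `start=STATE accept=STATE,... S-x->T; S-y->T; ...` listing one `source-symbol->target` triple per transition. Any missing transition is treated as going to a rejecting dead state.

Check the first 2 symbols one by one: q0 through q1 record how many have matched `ba` so far; any wrong symbol goes to the dead state q3. After all 2 match we enter the accepting sink q2.
        a   b  
>  q0   q3  q1 
   q1   q2  q3 
 * q2   q2  q2 
   q3   q3  q3 
(> = start, * = accepting)

start=q0; accept=q2; q0-a->q3; q0-b->q1; q1-a->q2; q1-b->q3; q2-a->q2; q2-b->q2; q3-a->q3; q3-b->q3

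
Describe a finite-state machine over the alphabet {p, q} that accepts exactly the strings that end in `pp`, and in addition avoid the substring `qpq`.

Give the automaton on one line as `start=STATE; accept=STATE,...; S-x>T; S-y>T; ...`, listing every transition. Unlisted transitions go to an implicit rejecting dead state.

start=S0; accept=S3; S0-p>S1; S0-q>S2; S1-p>S3; S1-q>S2; S2-p>S4; S2-q>S2; S3-p>S3; S3-q>S2; S4-p>S3; S4-q>S5; S5-p>S6; S5-q>S5; S6-p>S7; S6-q>S5; S7-p>S7; S7-q>S5

Build one automaton per condition and run them in lockstep. One (3 states) tracks how much of the suffix `pp` has currently been matched; the other (4 states) tracks partial matches of the forbidden pattern `qpq`. Each combined state is a pair, one component from each; accept when both components accept.
An 8-state machine:
        p   q  
>  S0   S1  S2 
   S1   S3  S2 
   S2   S4  S2 
 * S3   S3  S2 
   S4   S3  S5 
   S5   S6  S5 
   S6   S7  S5 
   S7   S7  S5 
(> = start, * = accepting)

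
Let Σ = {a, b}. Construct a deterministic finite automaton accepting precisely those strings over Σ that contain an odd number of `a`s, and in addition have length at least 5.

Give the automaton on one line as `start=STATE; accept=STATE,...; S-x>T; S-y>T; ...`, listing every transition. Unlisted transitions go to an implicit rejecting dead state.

Run two small machines in parallel and take their product. The first has 2 states tracking the count of `a`s modulo 2; the second has 7 states tracking the input length, saturating at 6. A product state is a pair (one from each), accepting exactly when both do. Minimizing collapses redundant product states.
A 10-state machine:
        a   b  
>  S0   S1  S2 
   S1   S3  S4 
   S2   S4  S3 
   S3   S5  S6 
   S4   S6  S5 
   S5   S7  S8 
   S6   S8  S7 
   S7   S9  S7 
   S8   S7  S9 
 * S9   S7  S9 
(> = start, * = accepting)

start=S0; accept=S9; S0-a>S1; S0-b>S2; S1-a>S3; S1-b>S4; S2-a>S4; S2-b>S3; S3-a>S5; S3-b>S6; S4-a>S6; S4-b>S5; S5-a>S7; S5-b>S8; S6-a>S8; S6-b>S7; S7-a>S9; S7-b>S7; S8-a>S7; S8-b>S9; S9-a>S7; S9-b>S9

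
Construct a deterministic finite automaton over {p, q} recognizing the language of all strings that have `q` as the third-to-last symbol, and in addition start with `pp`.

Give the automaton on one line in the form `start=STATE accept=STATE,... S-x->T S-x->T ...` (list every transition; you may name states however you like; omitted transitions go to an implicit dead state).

Run two small machines in parallel and take their product. One (15 states) tracks the last 3 symbols read; the other (4 states) tracks whether the input so far still matches the prefix `pp`. Each combined state is a pair, one component from each; accept when both components accept.
          p    q  
>  s0     s1   s2 
   s1     s3   s4 
   s2     s5   s6 
   s3     s7   s8 
   s4     s9  s10 
   s5    s11  s12 
   s6    s13  s14 
   s7     s7   s8 
   s8    s15  s16 
   s9    s11  s12 
   s10   s13  s14 
   s11   s17  s18 
   s12    s9  s10 
   s13   s11  s12 
   s14   s13  s14 
   s15   s19  s20 
   s16   s21  s22 
   s17   s17  s18 
   s18    s9  s10 
 * s19    s7   s8 
 * s20   s15  s16 
 * s21   s19  s20 
 * s22   s21  s22 
(> = start, * = accepting)

start=s0 accept=s19,s20,s21,s22 s0-p->s1 s0-q->s2 s1-p->s3 s1-q->s4 s2-p->s5 s2-q->s6 s3-p->s7 s3-q->s8 s4-p->s9 s4-q->s10 s5-p->s11 s5-q->s12 s6-p->s13 s6-q->s14 s7-p->s7 s7-q->s8 s8-p->s15 s8-q->s16 s9-p->s11 s9-q->s12 s10-p->s13 s10-q->s14 s11-p->s17 s11-q->s18 s12-p->s9 s12-q->s10 s13-p->s11 s13-q->s12 s14-p->s13 s14-q->s14 s15-p->s19 s15-q->s20 s16-p->s21 s16-q->s22 s17-p->s17 s17-q->s18 s18-p->s9 s18-q->s10 s19-p->s7 s19-q->s8 s20-p->s15 s20-q->s16 s21-p->s19 s21-q->s20 s22-p->s21 s22-q->s22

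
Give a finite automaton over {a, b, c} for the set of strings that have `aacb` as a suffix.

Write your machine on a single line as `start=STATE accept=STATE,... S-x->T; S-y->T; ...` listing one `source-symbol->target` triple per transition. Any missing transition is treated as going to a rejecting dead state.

Let each state record the length of the longest suffix of the input read so far that is also a prefix of `aacb`. s1 means the last symbol is `a`; s2 means the last 2 symbols are `aa`; s3 means the last 3 symbols are `aac`; s4 means the last 4 symbols are `aacb`. Accept only at s4, where the string currently ends in `aacb`.
A 5-state machine:
        a   b   c  
>  s0   s1  s0  s0 
   s1   s2  s0  s0 
   s2   s2  s0  s3 
   s3   s1  s4  s0 
 * s4   s1  s0  s0 
(> = start, * = accepting)

start=s0; accept=s4; s0-a->s1; s0-b->s0; s0-c->s0; s1-a->s2; s1-b->s0; s1-c->s0; s2-a->s2; s2-b->s0; s2-c->s3; s3-a->s1; s3-b->s4; s3-c->s0; s4-a->s1; s4-b->s0; s4-c->s0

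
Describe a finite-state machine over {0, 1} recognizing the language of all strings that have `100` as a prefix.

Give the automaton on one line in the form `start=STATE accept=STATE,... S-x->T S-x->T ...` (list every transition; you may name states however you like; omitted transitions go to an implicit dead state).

start=A accept=D A-0->E A-1->B B-0->C B-1->E C-0->D C-1->E D-0->D D-1->D E-0->E E-1->E

Check the first 3 symbols one by one: A through C record how many have matched `100` so far; any wrong symbol goes to the dead state E. After all 3 match we enter the accepting sink D.
With 5 states:
       0  1 
>  A   E  B 
   B   C  E 
   C   D  E 
 * D   D  D 
   E   E  E 
(> = start, * = accepting)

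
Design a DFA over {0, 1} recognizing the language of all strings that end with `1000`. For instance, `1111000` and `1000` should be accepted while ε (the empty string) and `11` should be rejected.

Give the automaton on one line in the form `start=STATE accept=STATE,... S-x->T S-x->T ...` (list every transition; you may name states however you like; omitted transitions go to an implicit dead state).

Remember how much of `1000` the current input suffix matches. State S0 means no match yet; S1 means the last symbol is `1`; S2 means the last 2 symbols are `10`; S3 means the last 3 symbols are `100`; S4 means the last 4 symbols are `1000`. Only S4 accepts. On a mismatch, fall back to the longest proper suffix that is still a prefix of `1000`.
5 states suffice.
        0   1  
>  S0   S0  S1 
   S1   S2  S1 
   S2   S3  S1 
   S3   S4  S1 
 * S4   S0  S1 
(> = start, * = accepting)

start=S0 accept=S4 S0-0->S0 S0-1->S1 S1-0->S2 S1-1->S1 S2-0->S3 S2-1->S1 S3-0->S4 S3-1->S1 S4-0->S0 S4-1->S1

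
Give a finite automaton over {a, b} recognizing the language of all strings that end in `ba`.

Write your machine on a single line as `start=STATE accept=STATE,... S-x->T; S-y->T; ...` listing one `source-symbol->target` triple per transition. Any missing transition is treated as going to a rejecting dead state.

start=q0; accept=q2; q0-a->q0; q0-b->q1; q1-a->q2; q1-b->q1; q2-a->q0; q2-b->q1

Remember how much of `ba` the current input suffix matches. State q0 means no match yet; q1 means the last symbol is `b`; q2 means the last 2 symbols are `ba`. Only q2 accepts. On a mismatch, fall back to the longest proper suffix that is still a prefix of `ba`.
A 3-state machine:
        a   b  
>  q0   q0  q1 
   q1   q2  q1 
 * q2   q0  q1 
(> = start, * = accepting)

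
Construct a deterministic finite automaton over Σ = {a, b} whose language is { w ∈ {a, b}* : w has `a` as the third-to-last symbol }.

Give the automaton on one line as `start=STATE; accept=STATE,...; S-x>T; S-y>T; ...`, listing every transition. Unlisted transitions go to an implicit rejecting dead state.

start=s0; accept=s7,s8,s9,s10; s0-a>s1; s0-b>s2; s1-a>s3; s1-b>s4; s2-a>s5; s2-b>s6; s3-a>s7; s3-b>s8; s4-a>s9; s4-b>s10; s5-a>s11; s5-b>s12; s6-a>s13; s6-b>s14; s7-a>s7; s7-b>s8; s8-a>s9; s8-b>s10; s9-a>s11; s9-b>s12; s10-a>s13; s10-b>s14; s11-a>s7; s11-b>s8; s12-a>s9; s12-b>s10; s13-a>s11; s13-b>s12; s14-a>s13; s14-b>s14

Because acceptance depends on a position counted from the end, the machine has to buffer the most recent 3 symbols. Make each state the string of the last up-to-3 symbols read; on input `x` shift the window left and append `x`. Accept when the buffered window has length 3 and begins with `a`.
A 15-state machine:
          a    b  
>  s0     s1   s2 
   s1     s3   s4 
   s2     s5   s6 
   s3     s7   s8 
   s4     s9  s10 
   s5    s11  s12 
   s6    s13  s14 
 * s7     s7   s8 
 * s8     s9  s10 
 * s9    s11  s12 
 * s10   s13  s14 
   s11    s7   s8 
   s12    s9  s10 
   s13   s11  s12 
   s14   s13  s14 
(> = start, * = accepting)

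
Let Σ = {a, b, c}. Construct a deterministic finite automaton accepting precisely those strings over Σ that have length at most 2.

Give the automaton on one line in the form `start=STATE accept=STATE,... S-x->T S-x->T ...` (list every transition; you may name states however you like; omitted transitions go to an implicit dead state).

Count input length up to 3: every symbol moves from s0 toward s3, which means 'more than 2' and absorbs. Accept from {s0, s1, s2}.
A 4-state machine:
        a   b   c  
>* s0   s1  s1  s1 
 * s1   s2  s2  s2 
 * s2   s3  s3  s3 
   s3   s3  s3  s3 
(> = start, * = accepting)

start=s0 accept=s0,s1,s2 s0-a->s1 s0-b->s1 s0-c->s1 s1-a->s2 s1-b->s2 s1-c->s2 s2-a->s3 s2-b->s3 s2-c->s3 s3-a->s3 s3-b->s3 s3-c->s3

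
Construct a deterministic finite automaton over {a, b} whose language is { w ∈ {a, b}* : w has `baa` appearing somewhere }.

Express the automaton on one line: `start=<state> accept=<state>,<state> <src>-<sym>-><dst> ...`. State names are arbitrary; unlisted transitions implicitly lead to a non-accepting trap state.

States q0..q2 record the length of the longest prefix of `baa` that matches the current input suffix. Reaching q3 means `baa` has been seen, and we stay there forever. Accept from q3.
        a   b  
>  q0   q0  q1 
   q1   q2  q1 
   q2   q3  q1 
 * q3   q3  q3 
(> = start, * = accepting)

start=q0 accept=q3 q0-a->q0 q0-b->q1 q1-a->q2 q1-b->q1 q2-a->q3 q2-b->q1 q3-a->q3 q3-b->q3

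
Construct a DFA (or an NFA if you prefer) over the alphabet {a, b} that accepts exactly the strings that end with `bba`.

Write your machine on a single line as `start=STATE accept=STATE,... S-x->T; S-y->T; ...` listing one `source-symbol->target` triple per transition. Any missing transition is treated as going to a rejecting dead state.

Remember how much of `bba` the current input suffix matches. State S0 means no match yet; S1 means the last symbol is `b`; S2 means the last 2 symbols are `bb`; S3 means the last 3 symbols are `bba`. Only S3 accepts. On a mismatch, fall back to the longest proper suffix that is still a prefix of `bba`.
With 4 states:
        a   b  
>  S0   S0  S1 
   S1   S0  S2 
   S2   S3  S2 
 * S3   S0  S1 
(> = start, * = accepting)

start=S0; accept=S3; S0-a->S0; S0-b->S1; S1-a->S0; S1-b->S2; S2-a->S3; S2-b->S2; S3-a->S0; S3-b->S1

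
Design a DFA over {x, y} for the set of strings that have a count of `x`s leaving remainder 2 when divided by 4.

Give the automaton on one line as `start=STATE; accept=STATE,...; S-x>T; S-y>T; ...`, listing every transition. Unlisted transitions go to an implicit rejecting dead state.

The only thing that matters is how many `x`s have appeared, reduced mod 4. Use one state per residue: q0 for 0, …, q3 for 3. Reading `x` moves to the next residue; anything else stays put. q2 is accepting.
        x   y  
>  q0   q1  q0 
   q1   q2  q1 
 * q2   q3  q2 
   q3   q0  q3 
(> = start, * = accepting)

start=q0; accept=q2; q0-x>q1; q0-y>q0; q1-x>q2; q1-y>q1; q2-x>q3; q2-y>q2; q3-x>q0; q3-y>q3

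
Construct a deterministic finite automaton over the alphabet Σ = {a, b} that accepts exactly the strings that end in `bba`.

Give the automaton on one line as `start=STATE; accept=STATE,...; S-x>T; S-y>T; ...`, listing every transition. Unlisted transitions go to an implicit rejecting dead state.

start=s0; accept=s3; s0-a>s0; s0-b>s1; s1-a>s0; s1-b>s2; s2-a>s3; s2-b>s2; s3-a>s0; s3-b>s1

Let each state record the length of the longest suffix of the input read so far that is also a prefix of `bba`. s1 means the last symbol is `b`; s2 means the last 2 symbols are `bb`; s3 means the last 3 symbols are `bba`. Accept only at s3, where the string currently ends in `bba`.
A 4-state machine:
        a   b  
>  s0   s0  s1 
   s1   s0  s2 
   s2   s3  s2 
 * s3   s0  s1 
(> = start, * = accepting)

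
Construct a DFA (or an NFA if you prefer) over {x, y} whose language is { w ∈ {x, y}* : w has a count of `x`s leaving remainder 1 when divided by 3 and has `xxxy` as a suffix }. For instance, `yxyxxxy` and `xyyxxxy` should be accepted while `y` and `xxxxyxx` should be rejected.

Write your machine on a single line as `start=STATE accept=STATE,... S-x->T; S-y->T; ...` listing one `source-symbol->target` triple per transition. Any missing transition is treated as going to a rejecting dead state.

Build one automaton per condition and run them in lockstep. One (3 states) tracks the count of `x`s modulo 3; the other (5 states) tracks how much of the suffix `xxxy` has currently been matched. Each combined state is a pair, one component from each; accept when both components accept.
15 states suffice.
          x    y  
>  s0     s1   s0 
   s1     s2   s3 
   s2     s4   s5 
   s3     s6   s3 
   s4     s7   s8 
   s5     s9   s5 
   s6    s10   s5 
   s7    s11  s12 
   s8     s1   s0 
   s9    s13   s0 
   s10    s7   s0 
   s11    s4  s14 
 * s12    s6   s3 
   s13   s11   s3 
   s14    s9   s5 
(> = start, * = accepting)

start=s0; accept=s12; s0-x->s1; s0-y->s0; s1-x->s2; s1-y->s3; s2-x->s4; s2-y->s5; s3-x->s6; s3-y->s3; s4-x->s7; s4-y->s8; s5-x->s9; s5-y->s5; s6-x->s10; s6-y->s5; s7-x->s11; s7-y->s12; s8-x->s1; s8-y->s0; s9-x->s13; s9-y->s0; s10-x->s7; s10-y->s0; s11-x->s4; s11-y->s14; s12-x->s6; s12-y->s3; s13-x->s11; s13-y->s3; s14-x->s9; s14-y->s5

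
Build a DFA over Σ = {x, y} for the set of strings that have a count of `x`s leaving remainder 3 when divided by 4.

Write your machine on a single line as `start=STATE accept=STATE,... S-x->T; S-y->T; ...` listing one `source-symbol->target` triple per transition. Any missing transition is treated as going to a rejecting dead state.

Keep the running count of `x`s modulo 4: each `x` advances along the cycle A → B → C → D → A while other symbols loop. Accept at D.
A 4-state machine:
       x  y 
>  A   B  A 
   B   C  B 
   C   D  C 
 * D   A  D 
(> = start, * = accepting)

start=A; accept=D; A-x->B; A-y->A; B-x->C; B-y->B; C-x->D; C-y->C; D-x->A; D-y->D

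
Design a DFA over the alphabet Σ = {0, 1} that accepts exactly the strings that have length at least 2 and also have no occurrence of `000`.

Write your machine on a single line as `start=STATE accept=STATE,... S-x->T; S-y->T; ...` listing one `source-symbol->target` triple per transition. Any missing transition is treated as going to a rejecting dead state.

start=s0; accept=s3,s4,s5; s0-0->s1; s0-1->s2; s1-0->s3; s1-1->s4; s2-0->s5; s2-1->s4; s3-0->s6; s3-1->s4; s4-0->s5; s4-1->s4; s5-0->s3; s5-1->s4; s6-0->s6; s6-1->s6

Handle the two conditions separately and then intersect. The first has 4 states tracking the input length, saturating at 3; the second has 4 states tracking partial matches of the forbidden pattern `000`. A product state is a pair (one from each), accepting exactly when both do. After merging equivalent states the machine shrinks.
7 states suffice.
        0   1  
>  s0   s1  s2 
   s1   s3  s4 
   s2   s5  s4 
 * s3   s6  s4 
 * s4   s5  s4 
 * s5   s3  s4 
   s6   s6  s6 
(> = start, * = accepting)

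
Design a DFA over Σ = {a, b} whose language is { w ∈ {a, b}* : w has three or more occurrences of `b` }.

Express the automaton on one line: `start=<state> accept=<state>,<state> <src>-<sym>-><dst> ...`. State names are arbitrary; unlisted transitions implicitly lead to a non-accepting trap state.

Only the number of `b`s matters, and only up to 4. Make a chain q0 → q1 → q2 → q3 → q4 advanced by each `b` (with q4 absorbing); every other symbol self-loops. The accepting set is {q3, q4}.
        a   b  
>  q0   q0  q1 
   q1   q1  q2 
   q2   q2  q3 
 * q3   q3  q4 
 * q4   q4  q4 
(> = start, * = accepting)

start=q0 accept=q3,q4 q0-a->q0 q0-b->q1 q1-a->q1 q1-b->q2 q2-a->q2 q2-b->q3 q3-a->q3 q3-b->q4 q4-a->q4 q4-b->q4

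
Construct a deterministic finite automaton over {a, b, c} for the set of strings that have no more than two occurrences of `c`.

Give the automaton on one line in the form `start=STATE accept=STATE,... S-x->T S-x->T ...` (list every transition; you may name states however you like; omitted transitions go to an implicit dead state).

Count `c`s, saturating at 3: states s0 through s2 mean 0 through 2 `c`s seen; s3 means more than 2. Each `c` increments (capped at s3); other symbols loop. Accept from {s0, s1, s2}.
4 states suffice.
        a   b   c  
>* s0   s0  s0  s1 
 * s1   s1  s1  s2 
 * s2   s2  s2  s3 
   s3   s3  s3  s3 
(> = start, * = accepting)

start=s0 accept=s0,s1,s2 s0-a->s0 s0-b->s0 s0-c->s1 s1-a->s1 s1-b->s1 s1-c->s2 s2-a->s2 s2-b->s2 s2-c->s3 s3-a->s3 s3-b->s3 s3-c->s3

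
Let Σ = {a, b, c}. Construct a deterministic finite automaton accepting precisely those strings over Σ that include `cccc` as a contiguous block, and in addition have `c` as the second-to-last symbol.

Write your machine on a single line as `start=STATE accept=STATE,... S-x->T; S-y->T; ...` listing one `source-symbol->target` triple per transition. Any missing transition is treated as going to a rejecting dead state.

start=s0; accept=s14,s15,s16; s0-a->s1; s0-b->s2; s0-c->s3; s1-a->s4; s1-b->s5; s1-c->s6; s2-a->s7; s2-b->s8; s2-c->s9; s3-a->s10; s3-b->s11; s3-c->s12; s4-a->s4; s4-b->s5; s4-c->s6; s5-a->s7; s5-b->s8; s5-c->s9; s6-a->s10; s6-b->s11; s6-c->s12; s7-a->s4; s7-b->s5; s7-c->s6; s8-a->s7; s8-b->s8; s8-c->s9; s9-a->s10; s9-b->s11; s9-c->s12; s10-a->s4; s10-b->s5; s10-c->s6; s11-a->s7; s11-b->s8; s11-c->s9; s12-a->s10; s12-b->s11; s12-c->s13; s13-a->s10; s13-b->s11; s13-c->s14; s14-a->s15; s14-b->s16; s14-c->s14; s15-a->s17; s15-b->s18; s15-c->s19; s16-a->s20; s16-b->s21; s16-c->s22; s17-a->s17; s17-b->s18; s17-c->s19; s18-a->s20; s18-b->s21; s18-c->s22; s19-a->s15; s19-b->s16; s19-c->s14; s20-a->s17; s20-b->s18; s20-c->s19; s21-a->s20; s21-b->s21; s21-c->s22; s22-a->s15; s22-b->s16; s22-c->s14

Run two small machines in parallel and take their product. One (5 states) tracks whether and how much of `cccc` has been seen; the other (13 states) tracks the last 2 symbols read. Each combined state is a pair, one component from each; accept when both components accept.
With 23 states:
          a    b    c  
>  s0     s1   s2   s3 
   s1     s4   s5   s6 
   s2     s7   s8   s9 
   s3    s10  s11  s12 
   s4     s4   s5   s6 
   s5     s7   s8   s9 
   s6    s10  s11  s12 
   s7     s4   s5   s6 
   s8     s7   s8   s9 
   s9    s10  s11  s12 
   s10    s4   s5   s6 
   s11    s7   s8   s9 
   s12   s10  s11  s13 
   s13   s10  s11  s14 
 * s14   s15  s16  s14 
 * s15   s17  s18  s19 
 * s16   s20  s21  s22 
   s17   s17  s18  s19 
   s18   s20  s21  s22 
   s19   s15  s16  s14 
   s20   s17  s18  s19 
   s21   s20  s21  s22 
   s22   s15  s16  s14 
(> = start, * = accepting)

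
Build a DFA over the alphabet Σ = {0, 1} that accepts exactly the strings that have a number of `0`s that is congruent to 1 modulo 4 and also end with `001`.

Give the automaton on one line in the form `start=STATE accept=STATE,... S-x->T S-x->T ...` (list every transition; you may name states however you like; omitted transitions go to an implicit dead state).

start=q0 accept=q6 q0-0->q1 q0-1->q0 q1-0->q2 q1-1->q1 q2-0->q3 q2-1->q2 q3-0->q4 q3-1->q3 q4-0->q5 q4-1->q0 q5-0->q2 q5-1->q6 q6-0->q2 q6-1->q1

Handle the two conditions separately and then intersect. One (4 states) tracks the count of `0`s modulo 4; the other (4 states) tracks how much of the suffix `001` has currently been matched. Each combined state is a pair, one component from each; accept when both components accept. Equivalent product states are then merged.
With 7 states:
        0   1  
>  q0   q1  q0 
   q1   q2  q1 
   q2   q3  q2 
   q3   q4  q3 
   q4   q5  q0 
   q5   q2  q6 
 * q6   q2  q1 
(> = start, * = accepting)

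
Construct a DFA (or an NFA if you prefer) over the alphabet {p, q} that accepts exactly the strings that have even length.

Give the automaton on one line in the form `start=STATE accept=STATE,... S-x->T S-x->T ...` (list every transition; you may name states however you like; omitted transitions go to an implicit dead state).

start=S0 accept=S0 S0-p->S1 S0-q->S1 S1-p->S0 S1-q->S0

Count input length modulo 2: every symbol advances one step around the cycle S0 → S1 → S0. Accept at S0.
With 2 states:
        p   q  
>* S0   S1  S1 
   S1   S0  S0 
(> = start, * = accepting)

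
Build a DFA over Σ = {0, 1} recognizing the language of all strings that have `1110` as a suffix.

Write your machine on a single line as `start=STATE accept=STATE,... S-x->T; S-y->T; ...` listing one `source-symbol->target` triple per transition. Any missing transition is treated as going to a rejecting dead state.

start=A; accept=E; A-0->A; A-1->B; B-0->A; B-1->C; C-0->A; C-1->D; D-0->E; D-1->D; E-0->A; E-1->B

Let each state record the length of the longest suffix of the input read so far that is also a prefix of `1110`. B means the last symbol is `1`; C means the last 2 symbols are `11`; D means the last 3 symbols are `111`; E means the last 4 symbols are `1110`. Accept only at E, where the string currently ends in `1110`.
A 5-state machine:
       0  1 
>  A   A  B 
   B   A  C 
   C   A  D 
   D   E  D 
 * E   A  B 
(> = start, * = accepting)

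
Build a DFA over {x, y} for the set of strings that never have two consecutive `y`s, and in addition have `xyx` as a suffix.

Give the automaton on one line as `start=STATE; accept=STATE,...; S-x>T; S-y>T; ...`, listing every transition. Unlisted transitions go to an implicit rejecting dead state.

start=A; accept=F; A-x>B; A-y>C; B-x>B; B-y>D; C-x>B; C-y>E; D-x>F; D-y>E; E-x>E; E-y>E; F-x>B; F-y>D

Handle the two conditions separately and then intersect. One (3 states) tracks partial matches of the forbidden pattern `yy`; the other (4 states) tracks how much of the suffix `xyx` has currently been matched. Each combined state is a pair, one component from each; accept when both components accept. After merging equivalent states the machine shrinks.
6 states suffice.
       x  y 
>  A   B  C 
   B   B  D 
   C   B  E 
   D   F  E 
   E   E  E 
 * F   B  D 
(> = start, * = accepting)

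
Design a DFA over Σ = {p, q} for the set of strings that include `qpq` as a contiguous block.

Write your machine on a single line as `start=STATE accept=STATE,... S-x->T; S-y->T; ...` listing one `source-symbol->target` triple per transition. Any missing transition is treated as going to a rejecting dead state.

start=A; accept=D; A-p->A; A-q->B; B-p->C; B-q->B; C-p->A; C-q->D; D-p->D; D-q->D

States A..C record the length of the longest prefix of `qpq` that matches the current input suffix. Reaching D means `qpq` has been seen, and we stay there forever. Accept from D.
       p  q 
>  A   A  B 
   B   C  B 
   C   A  D 
 * D   D  D 
(> = start, * = accepting)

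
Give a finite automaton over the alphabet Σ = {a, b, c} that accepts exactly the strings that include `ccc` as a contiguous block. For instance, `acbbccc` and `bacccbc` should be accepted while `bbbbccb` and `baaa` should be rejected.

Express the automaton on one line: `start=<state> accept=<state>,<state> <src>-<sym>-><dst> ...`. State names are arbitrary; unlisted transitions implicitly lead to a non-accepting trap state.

Track how much of `ccc` has been matched so far: state q0 is no progress, q3 is the absorbing accept state reached once `ccc` has occurred. Intermediate states record partial matches; on a mismatch, fall back to the longest reusable overlap.
A 4-state machine:
        a   b   c  
>  q0   q0  q0  q1 
   q1   q0  q0  q2 
   q2   q0  q0  q3 
 * q3   q3  q3  q3 
(> = start, * = accepting)

start=q0 accept=q3 q0-a->q0 q0-b->q0 q0-c->q1 q1-a->q0 q1-b->q0 q1-c->q2 q2-a->q0 q2-b->q0 q2-c->q3 q3-a->q3 q3-b->q3 q3-c->q3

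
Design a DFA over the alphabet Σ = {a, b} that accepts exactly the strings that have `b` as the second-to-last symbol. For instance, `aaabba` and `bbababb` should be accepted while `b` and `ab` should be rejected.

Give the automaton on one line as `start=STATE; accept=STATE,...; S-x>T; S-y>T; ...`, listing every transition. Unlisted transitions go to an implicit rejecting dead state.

A DFA must remember the last 2 symbols (since which symbol is second-to-last isn't known until the input ends). Use one state per possible window of the last ≤2 symbols; accept from those whose window starts with `b`.
A 7-state machine:
        a   b  
>  s0   s1  s2 
   s1   s3  s4 
   s2   s5  s6 
   s3   s3  s4 
   s4   s5  s6 
 * s5   s3  s4 
 * s6   s5  s6 
(> = start, * = accepting)

start=s0; accept=s5,s6; s0-a>s1; s0-b>s2; s1-a>s3; s1-b>s4; s2-a>s5; s2-b>s6; s3-a>s3; s3-b>s4; s4-a>s5; s4-b>s6; s5-a>s3; s5-b>s4; s6-a>s5; s6-b>s6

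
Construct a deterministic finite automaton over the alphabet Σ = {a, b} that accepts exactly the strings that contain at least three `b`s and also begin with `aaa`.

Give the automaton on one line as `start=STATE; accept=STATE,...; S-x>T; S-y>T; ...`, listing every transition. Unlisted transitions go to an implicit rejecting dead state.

Build one automaton per condition and run them in lockstep. One (5 states) tracks the count of `b`s, saturating at 4; the other (5 states) tracks whether the input so far still matches the prefix `aaa`. Each combined state is a pair, one component from each; accept when both components accept. Equivalent product states are then merged.
8 states suffice.
        a   b  
>  s0   s1  s2 
   s1   s3  s2 
   s2   s2  s2 
   s3   s4  s2 
   s4   s4  s5 
   s5   s5  s6 
   s6   s6  s7 
 * s7   s7  s7 
(> = start, * = accepting)

start=s0; accept=s7; s0-a>s1; s0-b>s2; s1-a>s3; s1-b>s2; s2-a>s2; s2-b>s2; s3-a>s4; s3-b>s2; s4-a>s4; s4-b>s5; s5-a>s5; s5-b>s6; s6-a>s6; s6-b>s7; s7-a>s7; s7-b>s7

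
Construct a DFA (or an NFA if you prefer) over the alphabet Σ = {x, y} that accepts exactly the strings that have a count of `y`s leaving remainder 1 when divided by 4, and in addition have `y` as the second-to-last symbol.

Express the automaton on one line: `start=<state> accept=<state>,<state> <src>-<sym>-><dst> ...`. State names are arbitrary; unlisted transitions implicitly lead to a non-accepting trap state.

Handle the two conditions separately and then intersect. One (4 states) tracks the count of `y`s modulo 4; the other (7 states) tracks the last 2 symbols read. Each combined state is a pair, one component from each; accept when both components accept. Minimizing collapses redundant product states.
8 states suffice.
        x   y  
>  q0   q0  q1 
   q1   q2  q3 
 * q2   q4  q3 
   q3   q3  q5 
   q4   q4  q3 
   q5   q5  q6 
   q6   q0  q7 
 * q7   q2  q3 
(> = start, * = accepting)

start=q0 accept=q2,q7 q0-x->q0 q0-y->q1 q1-x->q2 q1-y->q3 q2-x->q4 q2-y->q3 q3-x->q3 q3-y->q5 q4-x->q4 q4-y->q3 q5-x->q5 q5-y->q6 q6-x->q0 q6-y->q7 q7-x->q2 q7-y->q3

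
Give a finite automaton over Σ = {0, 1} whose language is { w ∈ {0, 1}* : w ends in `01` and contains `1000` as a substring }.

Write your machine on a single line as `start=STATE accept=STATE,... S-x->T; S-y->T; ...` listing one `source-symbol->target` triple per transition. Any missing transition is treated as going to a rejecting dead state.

Handle the two conditions separately and then intersect. The first has 3 states tracking how much of the suffix `01` has currently been matched; the second has 5 states tracking whether and how much of `1000` has been seen. A product state is a pair (one from each), accepting exactly when both do. Minimizing collapses redundant product states.
7 states suffice.
        0   1  
>  q0   q0  q1 
   q1   q2  q1 
   q2   q3  q1 
   q3   q4  q1 
   q4   q4  q5 
 * q5   q4  q6 
   q6   q4  q6 
(> = start, * = accepting)

start=q0; accept=q5; q0-0->q0; q0-1->q1; q1-0->q2; q1-1->q1; q2-0->q3; q2-1->q1; q3-0->q4; q3-1->q1; q4-0->q4; q4-1->q5; q5-0->q4; q5-1->q6; q6-0->q4; q6-1->q6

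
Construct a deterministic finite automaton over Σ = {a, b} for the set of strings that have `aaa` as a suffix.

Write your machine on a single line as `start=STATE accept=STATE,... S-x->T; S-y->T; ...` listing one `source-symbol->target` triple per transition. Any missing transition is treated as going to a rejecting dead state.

start=s0; accept=s3; s0-a->s1; s0-b->s0; s1-a->s2; s1-b->s0; s2-a->s3; s2-b->s0; s3-a->s3; s3-b->s0

Remember how much of `aaa` the current input suffix matches. State s0 means no match yet; s1 means the last symbol is `a`; s2 means the last 2 symbols are `aa`; s3 means the last 3 symbols are `aaa`. Only s3 accepts. On a mismatch, fall back to the longest proper suffix that is still a prefix of `aaa`.
A 4-state machine:
        a   b  
>  s0   s1  s0 
   s1   s2  s0 
   s2   s3  s0 
 * s3   s3  s0 
(> = start, * = accepting)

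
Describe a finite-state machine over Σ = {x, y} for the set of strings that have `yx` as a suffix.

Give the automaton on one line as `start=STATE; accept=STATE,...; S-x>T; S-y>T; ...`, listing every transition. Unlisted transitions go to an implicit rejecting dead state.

start=q0; accept=q2; q0-x>q0; q0-y>q1; q1-x>q2; q1-y>q1; q2-x>q0; q2-y>q1

Let each state record the length of the longest suffix of the input read so far that is also a prefix of `yx`. q1 means the last symbol is `y`; q2 means the last 2 symbols are `yx`. Accept only at q2, where the string currently ends in `yx`.
        x   y  
>  q0   q0  q1 
   q1   q2  q1 
 * q2   q0  q1 
(> = start, * = accepting)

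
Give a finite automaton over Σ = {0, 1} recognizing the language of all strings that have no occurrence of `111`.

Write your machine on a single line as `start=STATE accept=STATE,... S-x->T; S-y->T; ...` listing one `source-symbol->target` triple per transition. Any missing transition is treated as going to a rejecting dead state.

start=s0; accept=s0,s1,s2; s0-0->s0; s0-1->s1; s1-0->s0; s1-1->s2; s2-0->s0; s2-1->s3; s3-0->s3; s3-1->s3

Track partial matches of the forbidden pattern `111`. State s3 is a dead state reached once `111` has occurred; every other state accepts. s0 means no part of `111` is currently matched.
4 states suffice.
        0   1  
>* s0   s0  s1 
 * s1   s0  s2 
 * s2   s0  s3 
   s3   s3  s3 
(> = start, * = accepting)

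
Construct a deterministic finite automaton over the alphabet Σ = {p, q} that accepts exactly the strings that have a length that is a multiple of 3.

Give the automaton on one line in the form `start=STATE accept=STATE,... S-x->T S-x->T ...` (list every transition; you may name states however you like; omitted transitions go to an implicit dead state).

start=s0 accept=s0 s0-p->s1 s0-q->s1 s1-p->s2 s1-q->s2 s2-p->s0 s2-q->s0

Count input length modulo 3: every symbol advances one step around the cycle s0 → s1 → s2 → s0. Accept at s0.
3 states suffice.
        p   q  
>* s0   s1  s1 
   s1   s2  s2 
   s2   s0  s0 
(> = start, * = accepting)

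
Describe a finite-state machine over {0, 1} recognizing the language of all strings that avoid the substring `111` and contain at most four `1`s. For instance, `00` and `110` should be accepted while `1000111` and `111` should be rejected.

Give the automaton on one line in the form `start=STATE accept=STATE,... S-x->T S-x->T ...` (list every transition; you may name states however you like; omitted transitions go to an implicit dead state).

Build one automaton per condition and run them in lockstep. The first has 4 states tracking partial matches of the forbidden pattern `111`; the second has 6 states tracking the count of `1`s, saturating at 5. A product state is a pair (one from each), accepting exactly when both do. Equivalent product states are then merged.
A 10-state machine:
        0   1  
>* q0   q0  q1 
 * q1   q2  q3 
 * q2   q2  q4 
 * q3   q5  q6 
 * q4   q5  q7 
 * q5   q5  q8 
   q6   q6  q6 
 * q7   q8  q6 
 * q8   q8  q9 
 * q9   q9  q6 
(> = start, * = accepting)

start=q0 accept=q0,q1,q2,q3,q4,q5,q7,q8,q9 q0-0->q0 q0-1->q1 q1-0->q2 q1-1->q3 q2-0->q2 q2-1->q4 q3-0->q5 q3-1->q6 q4-0->q5 q4-1->q7 q5-0->q5 q5-1->q8 q6-0->q6 q6-1->q6 q7-0->q8 q7-1->q6 q8-0->q8 q8-1->q9 q9-0->q9 q9-1->q6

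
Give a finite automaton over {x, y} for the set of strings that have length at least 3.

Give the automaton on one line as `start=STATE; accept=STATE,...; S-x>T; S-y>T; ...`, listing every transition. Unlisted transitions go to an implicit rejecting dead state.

Count input length up to 4: every symbol moves from q0 toward q4, which means 'more than 3' and absorbs. Accept from {q3, q4}.
With 5 states:
        x   y  
>  q0   q1  q1 
   q1   q2  q2 
   q2   q3  q3 
 * q3   q4  q4 
 * q4   q4  q4 
(> = start, * = accepting)

start=q0; accept=q3,q4; q0-x>q1; q0-y>q1; q1-x>q2; q1-y>q2; q2-x>q3; q2-y>q3; q3-x>q4; q3-y>q4; q4-x>q4; q4-y>q4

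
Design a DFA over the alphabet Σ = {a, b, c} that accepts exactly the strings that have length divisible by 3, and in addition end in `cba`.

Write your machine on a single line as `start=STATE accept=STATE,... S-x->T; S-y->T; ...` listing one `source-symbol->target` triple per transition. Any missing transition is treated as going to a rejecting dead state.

start=s0; accept=s5; s0-a->s1; s0-b->s1; s0-c->s2; s1-a->s3; s1-b->s3; s1-c->s3; s2-a->s3; s2-b->s4; s2-c->s3; s3-a->s0; s3-b->s0; s3-c->s0; s4-a->s5; s4-b->s0; s4-c->s0; s5-a->s1; s5-b->s1; s5-c->s2

Build one automaton per condition and run them in lockstep. The first has 3 states tracking the input length modulo 3; the second has 4 states tracking how much of the suffix `cba` has currently been matched. A product state is a pair (one from each), accepting exactly when both do. Minimizing collapses redundant product states.
A 6-state machine:
        a   b   c  
>  s0   s1  s1  s2 
   s1   s3  s3  s3 
   s2   s3  s4  s3 
   s3   s0  s0  s0 
   s4   s5  s0  s0 
 * s5   s1  s1  s2 
(> = start, * = accepting)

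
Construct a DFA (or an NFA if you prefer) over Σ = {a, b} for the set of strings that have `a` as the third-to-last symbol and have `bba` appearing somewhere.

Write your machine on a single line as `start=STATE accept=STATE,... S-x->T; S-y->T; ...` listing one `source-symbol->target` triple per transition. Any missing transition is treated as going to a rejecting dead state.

start=q0; accept=q17,q18,q19,q20; q0-a->q1; q0-b->q2; q1-a->q3; q1-b->q4; q2-a->q5; q2-b->q6; q3-a->q7; q3-b->q8; q4-a->q9; q4-b->q10; q5-a->q11; q5-b->q12; q6-a->q13; q6-b->q14; q7-a->q7; q7-b->q8; q8-a->q9; q8-b->q10; q9-a->q11; q9-b->q12; q10-a->q13; q10-b->q14; q11-a->q7; q11-b->q8; q12-a->q9; q12-b->q10; q13-a->q15; q13-b->q16; q14-a->q13; q14-b->q14; q15-a->q17; q15-b->q18; q16-a->q19; q16-b->q20; q17-a->q17; q17-b->q18; q18-a->q19; q18-b->q20; q19-a->q15; q19-b->q16; q20-a->q13; q20-b->q21; q21-a->q13; q21-b->q21

Build one automaton per condition and run them in lockstep. One (15 states) tracks the last 3 symbols read; the other (4 states) tracks whether and how much of `bba` has been seen. Each combined state is a pair, one component from each; accept when both components accept.
A 22-state machine:
          a    b  
>  q0     q1   q2 
   q1     q3   q4 
   q2     q5   q6 
   q3     q7   q8 
   q4     q9  q10 
   q5    q11  q12 
   q6    q13  q14 
   q7     q7   q8 
   q8     q9  q10 
   q9    q11  q12 
   q10   q13  q14 
   q11    q7   q8 
   q12    q9  q10 
   q13   q15  q16 
   q14   q13  q14 
   q15   q17  q18 
   q16   q19  q20 
 * q17   q17  q18 
 * q18   q19  q20 
 * q19   q15  q16 
 * q20   q13  q21 
   q21   q13  q21 
(> = start, * = accepting)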